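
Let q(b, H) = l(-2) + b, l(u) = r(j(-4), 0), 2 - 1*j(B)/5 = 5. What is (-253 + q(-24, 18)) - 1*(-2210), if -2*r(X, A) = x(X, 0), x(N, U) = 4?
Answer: 1931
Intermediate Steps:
j(B) = -15 (j(B) = 10 - 5*5 = 10 - 25 = -15)
r(X, A) = -2 (r(X, A) = -½*4 = -2)
l(u) = -2
q(b, H) = -2 + b
(-253 + q(-24, 18)) - 1*(-2210) = (-253 + (-2 - 24)) - 1*(-2210) = (-253 - 26) + 2210 = -279 + 2210 = 1931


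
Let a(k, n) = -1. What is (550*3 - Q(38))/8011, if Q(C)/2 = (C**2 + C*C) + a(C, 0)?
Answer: -4124/8011 ≈ -0.51479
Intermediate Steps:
Q(C) = -2 + 4*C**2 (Q(C) = 2*((C**2 + C*C) - 1) = 2*((C**2 + C**2) - 1) = 2*(2*C**2 - 1) = 2*(-1 + 2*C**2) = -2 + 4*C**2)
(550*3 - Q(38))/8011 = (550*3 - (-2 + 4*38**2))/8011 = (1650 - (-2 + 4*1444))*(1/8011) = (1650 - (-2 + 5776))*(1/8011) = (1650 - 1*5774)*(1/8011) = (1650 - 5774)*(1/8011) = -4124*1/8011 = -4124/8011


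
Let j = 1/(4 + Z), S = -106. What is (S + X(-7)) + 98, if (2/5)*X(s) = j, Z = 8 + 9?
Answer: -331/42 ≈ -7.8810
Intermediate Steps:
Z = 17
j = 1/21 (j = 1/(4 + 17) = 1/21 ≈ 0.047619)
X(s) = 5/42 (X(s) = (5/2)*(1/21) = 5/42)
(S + X(-7)) + 98 = (-106 + 5/42) + 98 = -4447/42 + 98 = -331/42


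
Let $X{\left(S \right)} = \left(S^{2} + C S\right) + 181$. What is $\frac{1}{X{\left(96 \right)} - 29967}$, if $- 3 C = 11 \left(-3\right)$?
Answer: $- \frac{1}{19514} \approx -5.1245 \cdot 10^{-5}$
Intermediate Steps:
$C = 11$ ($C = - \frac{11 \left(-3\right)}{3} = \left(- \frac{1}{3}\right) \left(-33\right) = 11$)
$X{\left(S \right)} = 181 + S^{2} + 11 S$ ($X{\left(S \right)} = \left(S^{2} + 11 S\right) + 181 = 181 + S^{2} + 11 S$)
$\frac{1}{X{\left(96 \right)} - 29967} = \frac{1}{\left(181 + 96^{2} + 11 \cdot 96\right) - 29967} = \frac{1}{\left(181 + 9216 + 1056\right) - 29967} = \frac{1}{10453 - 29967} = \frac{1}{-19514} = - \frac{1}{19514}$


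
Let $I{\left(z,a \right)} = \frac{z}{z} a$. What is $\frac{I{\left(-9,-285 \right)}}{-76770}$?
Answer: $\frac{19}{5118} \approx 0.0037124$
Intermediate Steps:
$I{\left(z,a \right)} = a$ ($I{\left(z,a \right)} = 1 a = a$)
$\frac{I{\left(-9,-285 \right)}}{-76770} = - \frac{285}{-76770} = \left(-285\right) \left(- \frac{1}{76770}\right) = \frac{19}{5118}$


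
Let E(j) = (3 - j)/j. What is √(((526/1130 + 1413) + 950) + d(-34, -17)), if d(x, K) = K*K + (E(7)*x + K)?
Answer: √41527919230/3955 ≈ 51.526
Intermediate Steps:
E(j) = (3 - j)/j
d(x, K) = K + K² - 4*x/7 (d(x, K) = K*K + (((3 - 1*7)/7)*x + K) = K² + (((3 - 7)/7)*x + K) = K² + (((⅐)*(-4))*x + K) = K² + (-4*x/7 + K) = K² + (K - 4*x/7) = K + K² - 4*x/7)
√(((526/1130 + 1413) + 950) + d(-34, -17)) = √(((526/1130 + 1413) + 950) + (-17 + (-17)² - 4/7*(-34))) = √(((526*(1/1130) + 1413) + 950) + (-17 + 289 + 136/7)) = √(((263/565 + 1413) + 950) + 2040/7) = √((798608/565 + 950) + 2040/7) = √(1335358/565 + 2040/7) = √(10500106/3955) = √41527919230/3955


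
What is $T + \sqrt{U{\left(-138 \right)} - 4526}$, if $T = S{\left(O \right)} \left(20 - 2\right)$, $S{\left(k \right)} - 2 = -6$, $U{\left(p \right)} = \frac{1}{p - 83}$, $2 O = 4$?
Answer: $-72 + \frac{i \sqrt{221054587}}{221} \approx -72.0 + 67.276 i$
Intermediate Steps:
$O = 2$ ($O = \frac{1}{2} \cdot 4 = 2$)
$U{\left(p \right)} = \frac{1}{-83 + p}$
$S{\left(k \right)} = -4$ ($S{\left(k \right)} = 2 - 6 = -4$)
$T = -72$ ($T = - 4 \left(20 - 2\right) = \left(-4\right) 18 = -72$)
$T + \sqrt{U{\left(-138 \right)} - 4526} = -72 + \sqrt{\frac{1}{-83 - 138} - 4526} = -72 + \sqrt{\frac{1}{-221} - 4526} = -72 + \sqrt{- \frac{1}{221} - 4526} = -72 + \sqrt{- \frac{1000247}{221}} = -72 + \frac{i \sqrt{221054587}}{221}$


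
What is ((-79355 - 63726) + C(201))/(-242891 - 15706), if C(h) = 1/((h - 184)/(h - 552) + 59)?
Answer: 2960631701/5350889124 ≈ 0.55330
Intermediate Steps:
C(h) = 1/(59 + (-184 + h)/(-552 + h)) (C(h) = 1/((-184 + h)/(-552 + h) + 59) = 1/(59 + (-184 + h)/(-552 + h)))
((-79355 - 63726) + C(201))/(-242891 - 15706) = ((-79355 - 63726) + (-552 + 201)/(4*(-8188 + 15*201)))/(-242891 - 15706) = (-143081 + (1/4)*(-351)/(-8188 + 3015))/(-258597) = (-143081 + (1/4)*(-351)/(-5173))*(-1/258597) = (-143081 + (1/4)*(-1/5173)*(-351))*(-1/258597) = (-143081 + 351/20692)*(-1/258597) = -2960631701/20692*(-1/258597) = 2960631701/5350889124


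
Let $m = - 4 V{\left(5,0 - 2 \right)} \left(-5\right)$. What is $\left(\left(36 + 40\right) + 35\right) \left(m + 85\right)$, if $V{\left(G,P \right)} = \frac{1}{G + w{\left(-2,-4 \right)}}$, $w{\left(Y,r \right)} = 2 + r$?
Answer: $10175$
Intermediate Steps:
$V{\left(G,P \right)} = \frac{1}{-2 + G}$ ($V{\left(G,P \right)} = \frac{1}{G + \left(2 - 4\right)} = \frac{1}{G - 2} = \frac{1}{-2 + G}$)
$m = \frac{20}{3}$ ($m = - \frac{4}{-2 + 5} \left(-5\right) = - \frac{4}{3} \left(-5\right) = \left(-4\right) \frac{1}{3} \left(-5\right) = \left(- \frac{4}{3}\right) \left(-5\right) = \frac{20}{3} \approx 6.6667$)
$\left(\left(36 + 40\right) + 35\right) \left(m + 85\right) = \left(\left(36 + 40\right) + 35\right) \left(\frac{20}{3} + 85\right) = \left(76 + 35\right) \frac{275}{3} = 111 \cdot \frac{275}{3} = 10175$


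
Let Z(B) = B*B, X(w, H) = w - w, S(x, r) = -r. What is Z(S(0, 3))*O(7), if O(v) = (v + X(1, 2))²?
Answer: 441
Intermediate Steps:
X(w, H) = 0
O(v) = v² (O(v) = (v + 0)² = v²)
Z(B) = B²
Z(S(0, 3))*O(7) = (-1*3)²*7² = (-3)²*49 = 9*49 = 441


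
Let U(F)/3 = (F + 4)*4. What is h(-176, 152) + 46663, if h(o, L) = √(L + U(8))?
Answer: 46663 + 2*√74 ≈ 46680.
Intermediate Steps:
U(F) = 48 + 12*F (U(F) = 3*((F + 4)*4) = 3*((4 + F)*4) = 3*(16 + 4*F) = 48 + 12*F)
h(o, L) = √(144 + L) (h(o, L) = √(L + (48 + 12*8)) = √(L + (48 + 96)) = √(L + 144) = √(144 + L))
h(-176, 152) + 46663 = √(144 + 152) + 46663 = √296 + 46663 = 2*√74 + 46663 = 46663 + 2*√74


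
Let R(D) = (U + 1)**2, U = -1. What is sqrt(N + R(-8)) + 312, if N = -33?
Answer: 312 + I*sqrt(33) ≈ 312.0 + 5.7446*I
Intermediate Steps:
R(D) = 0 (R(D) = (-1 + 1)**2 = 0**2 = 0)
sqrt(N + R(-8)) + 312 = sqrt(-33 + 0) + 312 = sqrt(-33) + 312 = I*sqrt(33) + 312 = 312 + I*sqrt(33)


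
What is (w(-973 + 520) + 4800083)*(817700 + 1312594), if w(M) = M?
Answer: 10224622991220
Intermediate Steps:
(w(-973 + 520) + 4800083)*(817700 + 1312594) = ((-973 + 520) + 4800083)*(817700 + 1312594) = (-453 + 4800083)*2130294 = 4799630*2130294 = 10224622991220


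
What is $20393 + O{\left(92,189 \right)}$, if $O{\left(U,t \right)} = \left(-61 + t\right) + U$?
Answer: $20613$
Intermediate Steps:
$O{\left(U,t \right)} = -61 + U + t$
$20393 + O{\left(92,189 \right)} = 20393 + \left(-61 + 92 + 189\right) = 20393 + 220 = 20613$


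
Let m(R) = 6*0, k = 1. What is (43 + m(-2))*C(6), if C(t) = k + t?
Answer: 301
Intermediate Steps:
m(R) = 0
C(t) = 1 + t
(43 + m(-2))*C(6) = (43 + 0)*(1 + 6) = 43*7 = 301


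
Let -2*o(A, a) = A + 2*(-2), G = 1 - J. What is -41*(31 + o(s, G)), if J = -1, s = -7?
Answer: -2993/2 ≈ -1496.5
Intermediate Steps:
G = 2 (G = 1 - 1*(-1) = 1 + 1 = 2)
o(A, a) = 2 - A/2 (o(A, a) = -(A + 2*(-2))/2 = -(A - 4)/2 = -(-4 + A)/2 = 2 - A/2)
-41*(31 + o(s, G)) = -41*(31 + (2 - ½*(-7))) = -41*(31 + (2 + 7/2)) = -41*(31 + 11/2) = -41*73/2 = -2993/2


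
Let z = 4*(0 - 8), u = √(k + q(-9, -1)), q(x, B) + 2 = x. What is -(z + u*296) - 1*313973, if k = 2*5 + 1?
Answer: -313941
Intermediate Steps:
k = 11 (k = 10 + 1 = 11)
q(x, B) = -2 + x
u = 0 (u = √(11 + (-2 - 9)) = √(11 - 11) = √0 = 0)
z = -32 (z = 4*(-8) = -32)
-(z + u*296) - 1*313973 = -(-32 + 0*296) - 1*313973 = -(-32 + 0) - 313973 = -1*(-32) - 313973 = 32 - 313973 = -313941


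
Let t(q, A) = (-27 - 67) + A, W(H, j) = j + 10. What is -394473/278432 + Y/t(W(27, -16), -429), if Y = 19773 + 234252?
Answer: -70934998179/145619936 ≈ -487.12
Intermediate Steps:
Y = 254025
W(H, j) = 10 + j
t(q, A) = -94 + A
-394473/278432 + Y/t(W(27, -16), -429) = -394473/278432 + 254025/(-94 - 429) = -394473*1/278432 + 254025/(-523) = -394473/278432 + 254025*(-1/523) = -394473/278432 - 254025/523 = -70934998179/145619936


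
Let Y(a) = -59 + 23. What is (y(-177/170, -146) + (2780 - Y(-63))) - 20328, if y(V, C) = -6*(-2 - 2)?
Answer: -17488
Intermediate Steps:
Y(a) = -36
y(V, C) = 24 (y(V, C) = -6*(-4) = 24)
(y(-177/170, -146) + (2780 - Y(-63))) - 20328 = (24 + (2780 - 1*(-36))) - 20328 = (24 + (2780 + 36)) - 20328 = (24 + 2816) - 20328 = 2840 - 20328 = -17488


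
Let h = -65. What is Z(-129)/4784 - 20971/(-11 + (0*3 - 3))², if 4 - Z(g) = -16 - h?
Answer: -25083521/234416 ≈ -107.00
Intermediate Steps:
Z(g) = -45 (Z(g) = 4 - (-16 - 1*(-65)) = 4 - (-16 + 65) = 4 - 1*49 = 4 - 49 = -45)
Z(-129)/4784 - 20971/(-11 + (0*3 - 3))² = -45/4784 - 20971/(-11 + (0*3 - 3))² = -45*1/4784 - 20971/(-11 + (0 - 3))² = -45/4784 - 20971/(-11 - 3)² = -45/4784 - 20971/((-14)²) = -45/4784 - 20971/196 = -25083521/234416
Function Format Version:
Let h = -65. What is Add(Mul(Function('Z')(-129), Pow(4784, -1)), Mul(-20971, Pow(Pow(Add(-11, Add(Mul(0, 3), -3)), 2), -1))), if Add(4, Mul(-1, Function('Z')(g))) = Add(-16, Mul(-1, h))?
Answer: Rational(-25083521, 234416) ≈ -107.00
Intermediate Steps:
Function('Z')(g) = -45 (Function('Z')(g) = Add(4, Mul(-1, Add(-16, Mul(-1, -65)))) = Add(4, Mul(-1, Add(-16, 65))) = Add(4, Mul(-1, 49)) = Add(4, -49) = -45)
Add(Mul(Function('Z')(-129), Pow(4784, -1)), Mul(-20971, Pow(Pow(Add(-11, Add(Mul(0, 3), -3)), 2), -1))) = Add(Mul(-45, Pow(4784, -1)), Mul(-20971, Pow(Pow(Add(-11, Add(Mul(0, 3), -3)), 2), -1))) = Add(Mul(-45, Rational(1, 4784)), Mul(-20971, Pow(Pow(Add(-11, Add(0, -3)), 2), -1))) = Add(Rational(-45, 4784), Mul(-20971, Pow(Pow(Add(-11, -3), 2), -1))) = Add(Rational(-45, 4784), Mul(-20971, Pow(Pow(-14, 2), -1))) = Add(Rational(-45, 4784), Mul(-20971, Pow(196, -1))) = Add(Rational(-45, 4784), Mul(-20971, Rational(1, 196))) = Add(Rational(-45, 4784), Rational(-20971, 196)) = Rational(-25083521, 234416)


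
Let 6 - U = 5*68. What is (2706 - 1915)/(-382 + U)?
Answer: -791/716 ≈ -1.1047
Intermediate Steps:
U = -334 (U = 6 - 5*68 = 6 - 1*340 = 6 - 340 = -334)
(2706 - 1915)/(-382 + U) = (2706 - 1915)/(-382 - 334) = 791/(-716) = 791*(-1/716) = -791/716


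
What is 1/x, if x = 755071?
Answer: 1/755071 ≈ 1.3244e-6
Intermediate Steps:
1/x = 1/755071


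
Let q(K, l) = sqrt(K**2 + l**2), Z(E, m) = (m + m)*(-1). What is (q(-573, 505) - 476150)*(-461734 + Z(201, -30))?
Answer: 219826075100 - 461674*sqrt(583354) ≈ 2.1947e+11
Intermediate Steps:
Z(E, m) = -2*m (Z(E, m) = (2*m)*(-1) = -2*m)
(q(-573, 505) - 476150)*(-461734 + Z(201, -30)) = (sqrt((-573)**2 + 505**2) - 476150)*(-461734 - 2*(-30)) = (sqrt(328329 + 255025) - 476150)*(-461734 + 60) = (sqrt(583354) - 476150)*(-461674) = (-476150 + sqrt(583354))*(-461674) = 219826075100 - 461674*sqrt(583354)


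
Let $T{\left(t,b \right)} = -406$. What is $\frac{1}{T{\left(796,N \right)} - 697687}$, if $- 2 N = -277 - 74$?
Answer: $- \frac{1}{698093} \approx -1.4325 \cdot 10^{-6}$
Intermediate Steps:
$N = \frac{351}{2}$ ($N = - \frac{-277 - 74}{2} = \left(- \frac{1}{2}\right) \left(-351\right) = \frac{351}{2} \approx 175.5$)
$\frac{1}{T{\left(796,N \right)} - 697687} = \frac{1}{-406 - 697687} = \frac{1}{-698093} = - \frac{1}{698093}$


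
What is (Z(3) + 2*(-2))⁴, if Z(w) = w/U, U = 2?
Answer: 625/16 ≈ 39.063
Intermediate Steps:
Z(w) = w/2
(Z(3) + 2*(-2))⁴ = ((½)*3 + 2*(-2))⁴ = (3/2 - 4)⁴ = (-5/2)⁴ = 625/16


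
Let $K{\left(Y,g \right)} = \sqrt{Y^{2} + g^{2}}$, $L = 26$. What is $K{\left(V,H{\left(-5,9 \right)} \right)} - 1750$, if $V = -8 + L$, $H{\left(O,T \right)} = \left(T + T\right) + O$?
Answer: $-1750 + \sqrt{493} \approx -1727.8$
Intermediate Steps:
$H{\left(O,T \right)} = O + 2 T$ ($H{\left(O,T \right)} = 2 T + O = O + 2 T$)
$V = 18$ ($V = -8 + 26 = 18$)
$K{\left(V,H{\left(-5,9 \right)} \right)} - 1750 = \sqrt{18^{2} + \left(-5 + 2 \cdot 9\right)^{2}} - 1750 = \sqrt{324 + \left(-5 + 18\right)^{2}} - 1750 = \sqrt{324 + 13^{2}} - 1750 = \sqrt{324 + 169} - 1750 = \sqrt{493} - 1750 = -1750 + \sqrt{493}$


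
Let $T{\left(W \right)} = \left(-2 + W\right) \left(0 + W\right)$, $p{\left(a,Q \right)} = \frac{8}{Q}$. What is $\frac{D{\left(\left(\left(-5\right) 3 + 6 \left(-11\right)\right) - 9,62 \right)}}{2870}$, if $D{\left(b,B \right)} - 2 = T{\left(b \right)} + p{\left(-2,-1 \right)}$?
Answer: $\frac{591}{205} \approx 2.8829$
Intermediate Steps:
$T{\left(W \right)} = W \left(-2 + W\right)$ ($T{\left(W \right)} = \left(-2 + W\right) W = W \left(-2 + W\right)$)
$D{\left(b,B \right)} = -6 + b \left(-2 + b\right)$ ($D{\left(b,B \right)} = 2 + \left(b \left(-2 + b\right) + \frac{8}{-1}\right) = 2 + \left(b \left(-2 + b\right) + 8 \left(-1\right)\right) = 2 + \left(b \left(-2 + b\right) - 8\right) = 2 + \left(-8 + b \left(-2 + b\right)\right) = -6 + b \left(-2 + b\right)$)
$\frac{D{\left(\left(\left(-5\right) 3 + 6 \left(-11\right)\right) - 9,62 \right)}}{2870} = \frac{-6 + \left(\left(\left(-5\right) 3 + 6 \left(-11\right)\right) - 9\right) \left(-2 + \left(\left(\left(-5\right) 3 + 6 \left(-11\right)\right) - 9\right)\right)}{2870} = \left(-6 + \left(\left(-15 - 66\right) - 9\right) \left(-2 - 90\right)\right) \frac{1}{2870} = \left(-6 + \left(-81 - 9\right) \left(-2 - 90\right)\right) \frac{1}{2870} = \left(-6 - 90 \left(-2 - 90\right)\right) \frac{1}{2870} = \left(-6 - -8280\right) \frac{1}{2870} = \left(-6 + 8280\right) \frac{1}{2870} = 8274 \cdot \frac{1}{2870} = \frac{591}{205}$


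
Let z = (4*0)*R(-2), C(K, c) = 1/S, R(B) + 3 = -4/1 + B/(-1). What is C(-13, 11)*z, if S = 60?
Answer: 0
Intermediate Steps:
R(B) = -7 - B (R(B) = -3 + (-4/1 + B/(-1)) = -3 + (-4*1 + B*(-1)) = -3 + (-4 - B) = -7 - B)
C(K, c) = 1/60
z = 0 (z = (4*0)*(-7 - 1*(-2)) = 0*(-7 + 2) = 0*(-5) = 0)
C(-13, 11)*z = (1/60)*0 = 0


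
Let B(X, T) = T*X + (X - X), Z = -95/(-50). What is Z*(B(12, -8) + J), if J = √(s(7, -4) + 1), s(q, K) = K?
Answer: -912/5 + 19*I*√3/10 ≈ -182.4 + 3.2909*I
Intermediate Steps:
Z = 19/10 (Z = -95*(-1/50) = 19/10 ≈ 1.9000)
B(X, T) = T*X (B(X, T) = T*X + 0 = T*X)
J = I*√3 (J = √(-4 + 1) = √(-3) = I*√3 ≈ 1.732*I)
Z*(B(12, -8) + J) = 19*(-8*12 + I*√3)/10 = 19*(-96 + I*√3)/10 = -912/5 + 19*I*√3/10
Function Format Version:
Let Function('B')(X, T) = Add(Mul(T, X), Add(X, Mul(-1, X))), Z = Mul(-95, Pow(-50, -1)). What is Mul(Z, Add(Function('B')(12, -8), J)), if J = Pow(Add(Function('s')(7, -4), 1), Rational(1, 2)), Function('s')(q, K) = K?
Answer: Add(Rational(-912, 5), Mul(Rational(19, 10), I, Pow(3, Rational(1, 2)))) ≈ Add(-182.40, Mul(3.2909, I))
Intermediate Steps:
Z = Rational(19, 10) (Z = Mul(-95, Rational(-1, 50)) = Rational(19, 10) ≈ 1.9000)
Function('B')(X, T) = Mul(T, X) (Function('B')(X, T) = Add(Mul(T, X), 0) = Mul(T, X))
J = Mul(I, Pow(3, Rational(1, 2))) (J = Pow(Add(-4, 1), Rational(1, 2)) = Pow(-3, Rational(1, 2)) = Mul(I, Pow(3, Rational(1, 2))) ≈ Mul(1.7320, I))
Mul(Z, Add(Function('B')(12, -8), J)) = Mul(Rational(19, 10), Add(Mul(-8, 12), Mul(I, Pow(3, Rational(1, 2))))) = Mul(Rational(19, 10), Add(-96, Mul(I, Pow(3, Rational(1, 2))))) = Add(Rational(-912, 5), Mul(Rational(19, 10), I, Pow(3, Rational(1, 2))))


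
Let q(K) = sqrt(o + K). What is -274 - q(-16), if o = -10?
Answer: -274 - I*sqrt(26) ≈ -274.0 - 5.099*I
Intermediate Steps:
q(K) = sqrt(-10 + K)
-274 - q(-16) = -274 - sqrt(-10 - 16) = -274 - sqrt(-26) = -274 - I*sqrt(26)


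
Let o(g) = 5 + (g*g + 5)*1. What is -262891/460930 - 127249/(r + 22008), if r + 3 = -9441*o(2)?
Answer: 29690442991/50780197170 ≈ 0.58469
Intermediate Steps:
o(g) = 10 + g² (o(g) = 5 + (g² + 5)*1 = 5 + (5 + g²)*1 = 5 + (5 + g²) = 10 + g²)
r = -132177 (r = -3 - 9441*(10 + 2²) = -3 - 9441*(10 + 4) = -3 - 9441*14 = -3 - 132174 = -132177)
-262891/460930 - 127249/(r + 22008) = -262891/460930 - 127249/(-132177 + 22008) = -262891*1/460930 - 127249/(-110169) = -262891/460930 - 127249*(-1/110169) = -262891/460930 + 127249/110169 = 29690442991/50780197170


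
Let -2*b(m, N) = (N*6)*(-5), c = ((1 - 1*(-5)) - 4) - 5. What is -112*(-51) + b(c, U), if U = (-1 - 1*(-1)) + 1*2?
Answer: 5742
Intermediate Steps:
U = 2 (U = (-1 + 1) + 2 = 0 + 2 = 2)
c = -3 (c = ((1 + 5) - 4) - 5 = (6 - 4) - 5 = 2 - 5 = -3)
b(m, N) = 15*N (b(m, N) = -N*6*(-5)/2 = -6*N*(-5)/2 = -(-15)*N = 15*N)
-112*(-51) + b(c, U) = -112*(-51) + 15*2 = 5712 + 30 = 5742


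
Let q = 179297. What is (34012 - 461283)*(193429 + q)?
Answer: -159255010746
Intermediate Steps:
(34012 - 461283)*(193429 + q) = (34012 - 461283)*(193429 + 179297) = -427271*372726 = -159255010746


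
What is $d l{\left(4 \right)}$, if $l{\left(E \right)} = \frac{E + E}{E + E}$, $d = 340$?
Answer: $340$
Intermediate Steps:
$l{\left(E \right)} = 1$ ($l{\left(E \right)} = \frac{2 E}{2 E} = 2 E \frac{1}{2 E} = 1$)
$d l{\left(4 \right)} = 340 \cdot 1 = 340$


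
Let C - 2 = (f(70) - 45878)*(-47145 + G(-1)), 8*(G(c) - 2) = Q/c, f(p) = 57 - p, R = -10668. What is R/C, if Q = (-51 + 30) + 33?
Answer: -21336/4327016503 ≈ -4.9309e-6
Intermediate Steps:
Q = 12 (Q = -21 + 33 = 12)
G(c) = 2 + 3/(2*c) (G(c) = 2 + (12/c)/8 = 2 + 3/(2*c))
C = 4327016503/2 (C = 2 + ((57 - 1*70) - 45878)*(-47145 + (2 + (3/2)/(-1))) = 2 + ((57 - 70) - 45878)*(-47145 + (2 + (3/2)*(-1))) = 2 + (-13 - 45878)*(-47145 + (2 - 3/2)) = 2 - 45891*(-47145 + ½) = 2 - 45891*(-94289/2) = 2 + 4327016499/2 = 4327016503/2 ≈ 2.1635e+9)
R/C = -10668/4327016503/2 = -10668*2/4327016503 = -21336/4327016503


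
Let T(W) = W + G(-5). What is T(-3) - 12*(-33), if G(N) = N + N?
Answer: 383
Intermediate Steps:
G(N) = 2*N
T(W) = -10 + W (T(W) = W + 2*(-5) = W - 10 = -10 + W)
T(-3) - 12*(-33) = (-10 - 3) - 12*(-33) = -13 + 396 = 383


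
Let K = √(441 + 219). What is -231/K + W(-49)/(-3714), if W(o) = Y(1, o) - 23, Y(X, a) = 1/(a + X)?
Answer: 1105/178272 - 7*√165/10 ≈ -8.9855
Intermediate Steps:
Y(X, a) = 1/(X + a)
W(o) = -23 + 1/(1 + o) (W(o) = 1/(1 + o) - 23 = -23 + 1/(1 + o))
K = 2*√165 (K = √660 = 2*√165 ≈ 25.690)
-231/K + W(-49)/(-3714) = -231*√165/330 + ((-22 - 23*(-49))/(1 - 49))/(-3714) = -7*√165/10 + ((-22 + 1127)/(-48))*(-1/3714) = -7*√165/10 - 1/48*1105*(-1/3714) = -7*√165/10 - 1105/48*(-1/3714) = -7*√165/10 + 1105/178272 = 1105/178272 - 7*√165/10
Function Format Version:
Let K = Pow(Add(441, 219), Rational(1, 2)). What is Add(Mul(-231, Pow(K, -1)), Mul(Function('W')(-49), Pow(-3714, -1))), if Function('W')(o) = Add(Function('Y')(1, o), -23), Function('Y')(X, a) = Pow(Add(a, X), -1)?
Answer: Add(Rational(1105, 178272), Mul(Rational(-7, 10), Pow(165, Rational(1, 2)))) ≈ -8.9855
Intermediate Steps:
Function('Y')(X, a) = Pow(Add(X, a), -1)
Function('W')(o) = Add(-23, Pow(Add(1, o), -1)) (Function('W')(o) = Add(Pow(Add(1, o), -1), -23) = Add(-23, Pow(Add(1, o), -1)))
K = Mul(2, Pow(165, Rational(1, 2))) (K = Pow(660, Rational(1, 2)) = Mul(2, Pow(165, Rational(1, 2))) ≈ 25.690)
Add(Mul(-231, Pow(K, -1)), Mul(Function('W')(-49), Pow(-3714, -1))) = Add(Mul(-231, Pow(Mul(2, Pow(165, Rational(1, 2))), -1)), Mul(Mul(Pow(Add(1, -49), -1), Add(-22, Mul(-23, -49))), Pow(-3714, -1))) = Add(Mul(-231, Mul(Rational(1, 330), Pow(165, Rational(1, 2)))), Mul(Mul(Pow(-48, -1), Add(-22, 1127)), Rational(-1, 3714))) = Add(Mul(Rational(-7, 10), Pow(165, Rational(1, 2))), Mul(Mul(Rational(-1, 48), 1105), Rational(-1, 3714))) = Add(Mul(Rational(-7, 10), Pow(165, Rational(1, 2))), Mul(Rational(-1105, 48), Rational(-1, 3714))) = Add(Mul(Rational(-7, 10), Pow(165, Rational(1, 2))), Rational(1105, 178272)) = Add(Rational(1105, 178272), Mul(Rational(-7, 10), Pow(165, Rational(1, 2))))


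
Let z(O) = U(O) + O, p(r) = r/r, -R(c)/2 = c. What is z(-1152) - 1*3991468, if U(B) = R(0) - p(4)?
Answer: -3992621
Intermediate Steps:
R(c) = -2*c
p(r) = 1
U(B) = -1 (U(B) = -2*0 - 1*1 = 0 - 1 = -1)
z(O) = -1 + O
z(-1152) - 1*3991468 = (-1 - 1152) - 1*3991468 = -1153 - 3991468 = -3992621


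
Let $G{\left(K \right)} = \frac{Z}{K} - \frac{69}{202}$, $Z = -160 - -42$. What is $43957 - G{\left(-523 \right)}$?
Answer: $\frac{4643893473}{105646} \approx 43957.0$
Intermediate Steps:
$Z = -118$ ($Z = -160 + 42 = -118$)
$G{\left(K \right)} = - \frac{69}{202} - \frac{118}{K}$ ($G{\left(K \right)} = - \frac{118}{K} - \frac{69}{202} = - \frac{69}{202} - \frac{118}{K}$)
$43957 - G{\left(-523 \right)} = 43957 - \left(- \frac{69}{202} - \frac{118}{-523}\right) = 43957 - \left(- \frac{69}{202} - - \frac{118}{523}\right) = 43957 - \left(- \frac{69}{202} + \frac{118}{523}\right) = 43957 - - \frac{12251}{105646} = 43957 + \frac{12251}{105646} = \frac{4643893473}{105646}$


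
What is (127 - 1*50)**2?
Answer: 5929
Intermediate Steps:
(127 - 1*50)**2 = (127 - 50)**2 = 77**2 = 5929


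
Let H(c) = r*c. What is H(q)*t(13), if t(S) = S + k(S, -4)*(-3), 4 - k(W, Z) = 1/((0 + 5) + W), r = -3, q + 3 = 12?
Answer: -63/2 ≈ -31.500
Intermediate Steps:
q = 9 (q = -3 + 12 = 9)
H(c) = -3*c
k(W, Z) = 4 - 1/(5 + W) (k(W, Z) = 4 - 1/((0 + 5) + W) = 4 - 1/(5 + W))
t(S) = S - 3*(19 + 4*S)/(5 + S) (t(S) = S + ((19 + 4*S)/(5 + S))*(-3) = S - 3*(19 + 4*S)/(5 + S))
H(q)*t(13) = (-3*9)*((-57 + 13**2 - 7*13)/(5 + 13)) = -27*(-57 + 169 - 91)/18 = -3*21/2 = -27*7/6 = -63/2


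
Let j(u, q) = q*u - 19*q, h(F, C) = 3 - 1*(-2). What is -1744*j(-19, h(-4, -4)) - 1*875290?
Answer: -543930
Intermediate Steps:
h(F, C) = 5 (h(F, C) = 3 + 2 = 5)
j(u, q) = -19*q + q*u
-1744*j(-19, h(-4, -4)) - 1*875290 = -8720*(-19 - 19) - 1*875290 = -8720*(-38) - 875290 = -1744*(-190) - 875290 = 331360 - 875290 = -543930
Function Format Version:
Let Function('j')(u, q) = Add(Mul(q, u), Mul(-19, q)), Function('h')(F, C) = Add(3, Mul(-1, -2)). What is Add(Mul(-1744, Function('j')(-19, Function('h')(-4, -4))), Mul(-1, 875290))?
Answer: -543930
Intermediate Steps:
Function('h')(F, C) = 5 (Function('h')(F, C) = Add(3, 2) = 5)
Function('j')(u, q) = Add(Mul(-19, q), Mul(q, u))
Add(Mul(-1744, Function('j')(-19, Function('h')(-4, -4))), Mul(-1, 875290)) = Add(Mul(-1744, Mul(5, Add(-19, -19))), Mul(-1, 875290)) = Add(Mul(-1744, Mul(5, -38)), -875290) = Add(Mul(-1744, -190), -875290) = Add(331360, -875290) = -543930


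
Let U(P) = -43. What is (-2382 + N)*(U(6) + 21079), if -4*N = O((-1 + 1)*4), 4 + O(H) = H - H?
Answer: -50086716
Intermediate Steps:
O(H) = -4 (O(H) = -4 + (H - H) = -4 + 0 = -4)
N = 1 (N = -¼*(-4) = 1)
(-2382 + N)*(U(6) + 21079) = (-2382 + 1)*(-43 + 21079) = -2381*21036 = -50086716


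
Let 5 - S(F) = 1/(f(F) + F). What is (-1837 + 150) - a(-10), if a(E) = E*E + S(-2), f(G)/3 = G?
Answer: -14337/8 ≈ -1792.1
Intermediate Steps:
f(G) = 3*G
S(F) = 5 - 1/(4*F) (S(F) = 5 - 1/(3*F + F) = 5 - 1/(4*F))
a(E) = 41/8 + E**2 (a(E) = E*E + (5 - 1/4/(-2)) = E**2 + (5 - 1/4*(-1/2)) = E**2 + (5 + 1/8) = E**2 + 41/8 = 41/8 + E**2)
(-1837 + 150) - a(-10) = (-1837 + 150) - (41/8 + (-10)**2) = -1687 - (41/8 + 100) = -1687 - 1*841/8 = -1687 - 841/8 = -14337/8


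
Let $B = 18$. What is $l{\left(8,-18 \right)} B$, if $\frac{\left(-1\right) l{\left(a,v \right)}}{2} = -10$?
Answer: $360$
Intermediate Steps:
$l{\left(a,v \right)} = 20$ ($l{\left(a,v \right)} = \left(-2\right) \left(-10\right) = 20$)
$l{\left(8,-18 \right)} B = 20 \cdot 18 = 360$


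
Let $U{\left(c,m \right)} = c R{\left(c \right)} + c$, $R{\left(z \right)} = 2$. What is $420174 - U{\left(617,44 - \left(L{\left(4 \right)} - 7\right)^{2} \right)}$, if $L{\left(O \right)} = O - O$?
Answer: $418323$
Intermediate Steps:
$L{\left(O \right)} = 0$
$U{\left(c,m \right)} = 3 c$ ($U{\left(c,m \right)} = c 2 + c = 2 c + c = 3 c$)
$420174 - U{\left(617,44 - \left(L{\left(4 \right)} - 7\right)^{2} \right)} = 420174 - 3 \cdot 617 = 420174 - 1851 = 418323$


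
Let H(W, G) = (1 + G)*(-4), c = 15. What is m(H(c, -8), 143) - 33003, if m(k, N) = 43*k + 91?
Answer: -31708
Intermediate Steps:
H(W, G) = -4 - 4*G
m(k, N) = 91 + 43*k
m(H(c, -8), 143) - 33003 = (91 + 43*(-4 - 4*(-8))) - 33003 = (91 + 43*(-4 + 32)) - 33003 = (91 + 43*28) - 33003 = (91 + 1204) - 33003 = 1295 - 33003 = -31708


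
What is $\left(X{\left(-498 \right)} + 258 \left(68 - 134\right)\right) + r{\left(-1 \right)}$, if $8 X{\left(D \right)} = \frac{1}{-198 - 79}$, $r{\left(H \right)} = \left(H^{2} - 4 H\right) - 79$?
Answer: $- \frac{37898033}{2216} \approx -17102.0$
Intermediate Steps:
$r{\left(H \right)} = -79 + H^{2} - 4 H$
$X{\left(D \right)} = - \frac{1}{2216}$ ($X{\left(D \right)} = \frac{1}{8 \left(-198 - 79\right)} = \frac{1}{8 \left(-277\right)} = \frac{1}{8} \left(- \frac{1}{277}\right) = - \frac{1}{2216}$)
$\left(X{\left(-498 \right)} + 258 \left(68 - 134\right)\right) + r{\left(-1 \right)} = \left(- \frac{1}{2216} + 258 \left(68 - 134\right)\right) - \left(75 - 1\right) = \left(- \frac{1}{2216} + 258 \left(-66\right)\right) + \left(-79 + 1 + 4\right) = \left(- \frac{1}{2216} - 17028\right) - 74 = - \frac{37734049}{2216} - 74 = - \frac{37898033}{2216}$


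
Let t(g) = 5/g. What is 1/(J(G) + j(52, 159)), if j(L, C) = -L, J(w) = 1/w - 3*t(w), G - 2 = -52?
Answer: -25/1293 ≈ -0.019335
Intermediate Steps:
G = -50 (G = 2 - 52 = -50)
J(w) = -14/w (J(w) = 1/w - 15/w = -14/w)
1/(J(G) + j(52, 159)) = 1/(-14/(-50) - 1*52) = 1/(-14*(-1/50) - 52) = 1/(7/25 - 52) = 1/(-1293/25) = -25/1293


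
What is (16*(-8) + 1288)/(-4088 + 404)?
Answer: -290/921 ≈ -0.31488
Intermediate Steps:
(16*(-8) + 1288)/(-4088 + 404) = (-128 + 1288)/(-3684) = 1160*(-1/3684) = -290/921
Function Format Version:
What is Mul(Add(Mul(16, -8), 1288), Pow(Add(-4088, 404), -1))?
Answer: Rational(-290, 921) ≈ -0.31488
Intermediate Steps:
Mul(Add(Mul(16, -8), 1288), Pow(Add(-4088, 404), -1)) = Mul(Add(-128, 1288), Pow(-3684, -1)) = Mul(1160, Rational(-1, 3684)) = Rational(-290, 921)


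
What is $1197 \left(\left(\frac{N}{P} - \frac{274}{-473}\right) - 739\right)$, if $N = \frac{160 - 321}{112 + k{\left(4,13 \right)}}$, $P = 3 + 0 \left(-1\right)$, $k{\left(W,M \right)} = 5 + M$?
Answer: $- \frac{54380756577}{61490} \approx -8.8438 \cdot 10^{5}$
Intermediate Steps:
$P = 3$ ($P = 3 + 0 = 3$)
$N = - \frac{161}{130}$ ($N = \frac{160 - 321}{112 + \left(5 + 13\right)} = - \frac{161}{112 + 18} = - \frac{161}{130} \approx -1.2385$)
$1197 \left(\left(\frac{N}{P} - \frac{274}{-473}\right) - 739\right) = 1197 \left(\left(- \frac{161}{130 \cdot 3} - \frac{274}{-473}\right) - 739\right) = 1197 \left(\left(\left(- \frac{161}{130}\right) \frac{1}{3} - - \frac{274}{473}\right) - 739\right) = 1197 \left(\left(- \frac{161}{390} + \frac{274}{473}\right) - 739\right) = 1197 \left(\frac{30707}{184470} - 739\right) = 1197 \left(- \frac{136292623}{184470}\right) = - \frac{54380756577}{61490}$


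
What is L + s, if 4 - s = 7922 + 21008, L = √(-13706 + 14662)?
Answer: -28926 + 2*√239 ≈ -28895.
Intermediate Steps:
L = 2*√239 (L = √956 = 2*√239 ≈ 30.919)
s = -28926 (s = 4 - (7922 + 21008) = 4 - 1*28930 = 4 - 28930 = -28926)
L + s = 2*√239 - 28926 = -28926 + 2*√239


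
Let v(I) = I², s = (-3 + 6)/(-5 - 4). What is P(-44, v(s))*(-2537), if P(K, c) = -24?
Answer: 60888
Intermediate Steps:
s = -⅓ (s = 3/(-9) = 3*(-⅑) = -⅓ ≈ -0.33333)
P(-44, v(s))*(-2537) = -24*(-2537) = 60888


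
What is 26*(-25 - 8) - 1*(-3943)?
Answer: 3085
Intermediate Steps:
26*(-25 - 8) - 1*(-3943) = 26*(-33) + 3943 = -858 + 3943 = 3085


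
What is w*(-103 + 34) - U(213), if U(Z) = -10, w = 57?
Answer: -3923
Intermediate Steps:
w*(-103 + 34) - U(213) = 57*(-103 + 34) - 1*(-10) = 57*(-69) + 10 = -3933 + 10 = -3923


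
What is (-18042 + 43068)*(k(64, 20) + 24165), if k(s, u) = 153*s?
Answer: 849807882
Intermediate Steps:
(-18042 + 43068)*(k(64, 20) + 24165) = (-18042 + 43068)*(153*64 + 24165) = 25026*(9792 + 24165) = 25026*33957 = 849807882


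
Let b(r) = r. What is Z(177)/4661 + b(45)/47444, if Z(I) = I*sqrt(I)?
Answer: 45/47444 + 3*sqrt(177)/79 ≈ 0.50617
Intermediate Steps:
Z(I) = I**(3/2)
Z(177)/4661 + b(45)/47444 = 177**(3/2)/4661 + 45/47444 = (177*sqrt(177))*(1/4661) + 45*(1/47444) = 3*sqrt(177)/79 + 45/47444 = 45/47444 + 3*sqrt(177)/79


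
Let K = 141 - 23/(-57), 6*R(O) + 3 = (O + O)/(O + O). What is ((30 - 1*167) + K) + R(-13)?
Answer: 232/57 ≈ 4.0702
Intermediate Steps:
R(O) = -1/3 (R(O) = -1/2 + ((O + O)/(O + O))/6 = -1/2 + ((2*O)/((2*O)))/6 = -1/2 + ((2*O)*(1/(2*O)))/6 = -1/2 + (1/6)*1 = -1/2 + 1/6 = -1/3)
K = 8060/57 (K = 141 - 23*(-1)/57 = 141 - 1*(-23/57) = 141 + 23/57 = 8060/57 ≈ 141.40)
((30 - 1*167) + K) + R(-13) = ((30 - 1*167) + 8060/57) - 1/3 = ((30 - 167) + 8060/57) - 1/3 = (-137 + 8060/57) - 1/3 = 251/57 - 1/3 = 232/57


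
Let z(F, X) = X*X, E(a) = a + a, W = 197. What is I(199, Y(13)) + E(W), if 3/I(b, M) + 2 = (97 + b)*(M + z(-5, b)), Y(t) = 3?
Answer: 1539592037/3907594 ≈ 394.00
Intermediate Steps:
E(a) = 2*a
z(F, X) = X²
I(b, M) = 3/(-2 + (97 + b)*(M + b²))
I(199, Y(13)) + E(W) = 3/(-2 + 199³ + 97*3 + 97*199² + 3*199) + 2*197 = 3/(-2 + 7880599 + 291 + 97*39601 + 597) + 394 = 3/(-2 + 7880599 + 291 + 3841297 + 597) + 394 = 3/11722782 + 394 = 3*(1/11722782) + 394 = 1/3907594 + 394 = 1539592037/3907594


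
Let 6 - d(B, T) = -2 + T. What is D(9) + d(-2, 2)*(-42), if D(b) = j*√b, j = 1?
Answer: -249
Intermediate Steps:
d(B, T) = 8 - T (d(B, T) = 6 - (-2 + T) = 6 + (2 - T) = 8 - T)
D(b) = √b (D(b) = 1*√b = √b)
D(9) + d(-2, 2)*(-42) = √9 + (8 - 1*2)*(-42) = 3 + (8 - 2)*(-42) = 3 + 6*(-42) = 3 - 252 = -249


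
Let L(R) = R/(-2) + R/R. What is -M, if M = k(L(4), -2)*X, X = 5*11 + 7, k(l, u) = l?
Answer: 62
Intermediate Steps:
L(R) = 1 - R/2 (L(R) = R*(-1/2) + 1 = -R/2 + 1 = 1 - R/2)
X = 62 (X = 55 + 7 = 62)
M = -62 (M = (1 - 1/2*4)*62 = (1 - 2)*62 = -1*62 = -62)
-M = -1*(-62) = 62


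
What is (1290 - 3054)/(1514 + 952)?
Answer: -98/137 ≈ -0.71533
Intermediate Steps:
(1290 - 3054)/(1514 + 952) = -1764/2466 = -1764*1/2466 = -98/137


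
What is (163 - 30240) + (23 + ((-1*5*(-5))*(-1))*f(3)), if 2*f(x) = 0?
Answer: -30054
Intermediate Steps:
f(x) = 0 (f(x) = (1/2)*0 = 0)
(163 - 30240) + (23 + ((-1*5*(-5))*(-1))*f(3)) = (163 - 30240) + (23 + ((-1*5*(-5))*(-1))*0) = -30077 + (23 + (-5*(-5)*(-1))*0) = -30077 + (23 + (25*(-1))*0) = -30077 + (23 - 25*0) = -30077 + (23 + 0) = -30077 + 23 = -30054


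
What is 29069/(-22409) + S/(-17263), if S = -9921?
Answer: -279498458/386846567 ≈ -0.72250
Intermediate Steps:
29069/(-22409) + S/(-17263) = 29069/(-22409) - 9921/(-17263) = 29069*(-1/22409) - 9921*(-1/17263) = -29069/22409 + 9921/17263 = -279498458/386846567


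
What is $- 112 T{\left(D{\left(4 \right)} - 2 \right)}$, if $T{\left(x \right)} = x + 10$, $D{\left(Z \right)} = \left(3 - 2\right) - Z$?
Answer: $-560$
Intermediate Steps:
$D{\left(Z \right)} = 1 - Z$ ($D{\left(Z \right)} = \left(3 - 2\right) - Z = 1 - Z$)
$T{\left(x \right)} = 10 + x$
$- 112 T{\left(D{\left(4 \right)} - 2 \right)} = - 112 \left(10 + \left(\left(1 - 4\right) - 2\right)\right) = - 112 \left(10 - 5\right) = \left(-112\right) 5 = -560$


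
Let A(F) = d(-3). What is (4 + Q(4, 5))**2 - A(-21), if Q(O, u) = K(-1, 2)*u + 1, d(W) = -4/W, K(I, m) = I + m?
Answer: 296/3 ≈ 98.667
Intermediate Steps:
Q(O, u) = 1 + u (Q(O, u) = (-1 + 2)*u + 1 = 1*u + 1 = u + 1 = 1 + u)
A(F) = 4/3 (A(F) = -4/(-3) = -4*(-1/3) = 4/3)
(4 + Q(4, 5))**2 - A(-21) = (4 + (1 + 5))**2 - 1*4/3 = (4 + 6)**2 - 4/3 = 10**2 - 4/3 = 100 - 4/3 = 296/3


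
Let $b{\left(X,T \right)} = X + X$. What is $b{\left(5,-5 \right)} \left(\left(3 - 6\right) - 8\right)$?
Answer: $-110$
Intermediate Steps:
$b{\left(X,T \right)} = 2 X$
$b{\left(5,-5 \right)} \left(\left(3 - 6\right) - 8\right) = 2 \cdot 5 \left(\left(3 - 6\right) - 8\right) = 10 \left(-3 - 8\right) = 10 \left(-11\right) = -110$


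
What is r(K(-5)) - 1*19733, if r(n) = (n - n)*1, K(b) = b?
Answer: -19733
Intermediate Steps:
r(n) = 0 (r(n) = 0*1 = 0)
r(K(-5)) - 1*19733 = 0 - 1*19733 = 0 - 19733 = -19733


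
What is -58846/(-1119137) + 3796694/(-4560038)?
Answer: -3379185685/4332179327 ≈ -0.78002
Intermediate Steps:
-58846/(-1119137) + 3796694/(-4560038) = -58846*(-1/1119137) + 3796694*(-1/4560038) = 58846/1119137 - 3223/3871 = -3379185685/4332179327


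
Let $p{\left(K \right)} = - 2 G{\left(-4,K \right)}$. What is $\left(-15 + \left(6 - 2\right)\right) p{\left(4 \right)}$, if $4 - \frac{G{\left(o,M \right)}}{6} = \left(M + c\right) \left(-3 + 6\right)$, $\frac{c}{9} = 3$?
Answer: $-11748$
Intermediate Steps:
$c = 27$ ($c = 9 \cdot 3 = 27$)
$G{\left(o,M \right)} = -462 - 18 M$ ($G{\left(o,M \right)} = 24 - 6 \left(M + 27\right) \left(-3 + 6\right) = 24 - 6 \left(27 + M\right) 3 = 24 - 6 \left(81 + 3 M\right) = 24 - \left(486 + 18 M\right) = -462 - 18 M$)
$p{\left(K \right)} = 924 + 36 K$ ($p{\left(K \right)} = - 2 \left(-462 - 18 K\right) = 924 + 36 K$)
$\left(-15 + \left(6 - 2\right)\right) p{\left(4 \right)} = \left(-15 + \left(6 - 2\right)\right) \left(924 + 36 \cdot 4\right) = \left(-15 + 4\right) \left(924 + 144\right) = \left(-11\right) 1068 = -11748$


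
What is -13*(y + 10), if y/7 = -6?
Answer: 416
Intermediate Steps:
y = -42 (y = 7*(-6) = -42)
-13*(y + 10) = -13*(-42 + 10) = -13*(-32) = 416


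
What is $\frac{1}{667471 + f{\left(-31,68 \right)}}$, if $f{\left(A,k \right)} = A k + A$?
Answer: $\frac{1}{665332} \approx 1.503 \cdot 10^{-6}$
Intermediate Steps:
$f{\left(A,k \right)} = A + A k$
$\frac{1}{667471 + f{\left(-31,68 \right)}} = \frac{1}{667471 - 31 \left(1 + 68\right)} = \frac{1}{667471 - 2139} = \frac{1}{665332}$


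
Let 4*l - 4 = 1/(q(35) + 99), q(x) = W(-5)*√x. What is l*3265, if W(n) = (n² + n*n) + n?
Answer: 88589245/27144 + 16325*√35/27144 ≈ 3267.2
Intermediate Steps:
W(n) = n + 2*n² (W(n) = (n² + n²) + n = 2*n² + n = n + 2*n²)
q(x) = 45*√x (q(x) = (-5*(1 + 2*(-5)))*√x = (-5*(1 - 10))*√x = (-5*(-9))*√x = 45*√x)
l = 1 + 1/(4*(99 + 45*√35)) (l = 1 + 1/(4*(45*√35 + 99)) = 1 + 1/(4*(99 + 45*√35)) ≈ 1.0007)
l*3265 = (27133/27144 + 5*√35/27144)*3265 = 88589245/27144 + 16325*√35/27144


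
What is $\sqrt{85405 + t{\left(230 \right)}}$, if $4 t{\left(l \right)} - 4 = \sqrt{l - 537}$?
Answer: $\frac{\sqrt{341624 + i \sqrt{307}}}{2} \approx 292.24 + 0.0074944 i$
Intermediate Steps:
$t{\left(l \right)} = 1 + \frac{\sqrt{-537 + l}}{4}$ ($t{\left(l \right)} = 1 + \frac{\sqrt{l - 537}}{4} = 1 + \frac{\sqrt{-537 + l}}{4}$)
$\sqrt{85405 + t{\left(230 \right)}} = \sqrt{85405 + \left(1 + \frac{\sqrt{-537 + 230}}{4}\right)} = \sqrt{85405 + \left(1 + \frac{\sqrt{-307}}{4}\right)} = \sqrt{85405 + \left(1 + \frac{i \sqrt{307}}{4}\right)} = \sqrt{85406 + \frac{i \sqrt{307}}{4}}$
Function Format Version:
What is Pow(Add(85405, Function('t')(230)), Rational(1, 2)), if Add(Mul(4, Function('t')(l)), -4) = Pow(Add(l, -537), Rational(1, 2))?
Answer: Mul(Rational(1, 2), Pow(Add(341624, Mul(I, Pow(307, Rational(1, 2)))), Rational(1, 2))) ≈ Add(292.24, Mul(0.0074944, I))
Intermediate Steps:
Function('t')(l) = Add(1, Mul(Rational(1, 4), Pow(Add(-537, l), Rational(1, 2)))) (Function('t')(l) = Add(1, Mul(Rational(1, 4), Pow(Add(l, -537), Rational(1, 2)))) = Add(1, Mul(Rational(1, 4), Pow(Add(-537, l), Rational(1, 2)))))
Pow(Add(85405, Function('t')(230)), Rational(1, 2)) = Pow(Add(85405, Add(1, Mul(Rational(1, 4), Pow(Add(-537, 230), Rational(1, 2))))), Rational(1, 2)) = Pow(Add(85405, Add(1, Mul(Rational(1, 4), Pow(-307, Rational(1, 2))))), Rational(1, 2)) = Pow(Add(85405, Add(1, Mul(Rational(1, 4), Mul(I, Pow(307, Rational(1, 2)))))), Rational(1, 2)) = Pow(Add(85405, Add(1, Mul(Rational(1, 4), I, Pow(307, Rational(1, 2))))), Rational(1, 2)) = Pow(Add(85406, Mul(Rational(1, 4), I, Pow(307, Rational(1, 2)))), Rational(1, 2))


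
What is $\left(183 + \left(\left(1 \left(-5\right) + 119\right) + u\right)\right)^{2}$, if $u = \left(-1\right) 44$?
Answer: $64009$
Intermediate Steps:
$u = -44$
$\left(183 + \left(\left(1 \left(-5\right) + 119\right) + u\right)\right)^{2} = \left(183 + \left(\left(1 \left(-5\right) + 119\right) - 44\right)\right)^{2} = \left(183 + \left(\left(-5 + 119\right) - 44\right)\right)^{2} = \left(183 + \left(114 - 44\right)\right)^{2} = \left(183 + 70\right)^{2} = 253^{2} = 64009$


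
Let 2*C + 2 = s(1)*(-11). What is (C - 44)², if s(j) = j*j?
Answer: 10201/4 ≈ 2550.3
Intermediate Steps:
s(j) = j²
C = -13/2 (C = -1 + (1²*(-11))/2 = -1 + (1*(-11))/2 = -1 + (½)*(-11) = -1 - 11/2 = -13/2 ≈ -6.5000)
(C - 44)² = (-13/2 - 44)² = (-101/2)² = 10201/4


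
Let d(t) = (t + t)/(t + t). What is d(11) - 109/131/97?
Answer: 12598/12707 ≈ 0.99142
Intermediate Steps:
d(t) = 1 (d(t) = (2*t)/((2*t)) = (2*t)*(1/(2*t)) = 1)
d(11) - 109/131/97 = 1 - 109/131/97 = 1 - 109*1/131*(1/97) = 1 - 109/131*1/97 = 1 - 109/12707 = 12598/12707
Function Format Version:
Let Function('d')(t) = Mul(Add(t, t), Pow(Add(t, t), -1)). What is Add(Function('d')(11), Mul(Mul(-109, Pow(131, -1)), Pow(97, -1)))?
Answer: Rational(12598, 12707) ≈ 0.99142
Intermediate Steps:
Function('d')(t) = 1 (Function('d')(t) = Mul(Mul(2, t), Pow(Mul(2, t), -1)) = Mul(Mul(2, t), Mul(Rational(1, 2), Pow(t, -1))) = 1)
Add(Function('d')(11), Mul(Mul(-109, Pow(131, -1)), Pow(97, -1))) = Add(1, Mul(Mul(-109, Pow(131, -1)), Pow(97, -1))) = Add(1, Mul(Mul(-109, Rational(1, 131)), Rational(1, 97))) = Add(1, Mul(Rational(-109, 131), Rational(1, 97))) = Add(1, Rational(-109, 12707)) = Rational(12598, 12707)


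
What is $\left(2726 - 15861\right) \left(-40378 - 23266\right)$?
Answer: $835963940$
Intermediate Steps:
$\left(2726 - 15861\right) \left(-40378 - 23266\right) = \left(-13135\right) \left(-63644\right) = 835963940$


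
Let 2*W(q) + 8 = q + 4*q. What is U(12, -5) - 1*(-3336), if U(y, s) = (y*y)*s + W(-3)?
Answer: 5209/2 ≈ 2604.5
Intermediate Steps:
W(q) = -4 + 5*q/2 (W(q) = -4 + (q + 4*q)/2 = -4 + (5*q)/2 = -4 + 5*q/2)
U(y, s) = -23/2 + s*y² (U(y, s) = (y*y)*s + (-4 + (5/2)*(-3)) = y²*s + (-4 - 15/2) = s*y² - 23/2 = -23/2 + s*y²)
U(12, -5) - 1*(-3336) = (-23/2 - 5*12²) - 1*(-3336) = (-23/2 - 5*144) + 3336 = (-23/2 - 720) + 3336 = -1463/2 + 3336 = 5209/2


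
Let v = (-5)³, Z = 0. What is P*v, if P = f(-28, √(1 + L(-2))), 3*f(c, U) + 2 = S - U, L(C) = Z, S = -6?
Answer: 375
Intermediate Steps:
L(C) = 0
v = -125
f(c, U) = -8/3 - U/3 (f(c, U) = -⅔ + (-6 - U)/3 = -⅔ + (-2 - U/3) = -8/3 - U/3)
P = -3 (P = -8/3 - √(1 + 0)/3 = -8/3 - √1/3 = -8/3 - ⅓*1 = -8/3 - ⅓ = -3)
P*v = -3*(-125) = 375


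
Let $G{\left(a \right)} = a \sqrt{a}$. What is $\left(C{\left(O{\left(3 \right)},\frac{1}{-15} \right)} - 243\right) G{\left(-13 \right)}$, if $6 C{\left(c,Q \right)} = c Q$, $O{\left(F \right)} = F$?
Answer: $\frac{94783 i \sqrt{13}}{30} \approx 11392.0 i$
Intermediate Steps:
$C{\left(c,Q \right)} = \frac{Q c}{6}$ ($C{\left(c,Q \right)} = \frac{c Q}{6} = \frac{Q c}{6}$)
$G{\left(a \right)} = a^{\frac{3}{2}}$
$\left(C{\left(O{\left(3 \right)},\frac{1}{-15} \right)} - 243\right) G{\left(-13 \right)} = \left(\frac{1}{6} \frac{1}{-15} \cdot 3 - 243\right) \left(-13\right)^{\frac{3}{2}} = \left(\frac{1}{6} \left(- \frac{1}{15}\right) 3 - 243\right) \left(- 13 i \sqrt{13}\right) = \left(- \frac{1}{30} - 243\right) \left(- 13 i \sqrt{13}\right) = - \frac{7291 \left(- 13 i \sqrt{13}\right)}{30} = \frac{94783 i \sqrt{13}}{30}$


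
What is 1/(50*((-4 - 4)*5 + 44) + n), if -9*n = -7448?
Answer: 9/9248 ≈ 0.00097318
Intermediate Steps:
n = 7448/9 (n = -⅑*(-7448) = 7448/9 ≈ 827.56)
1/(50*((-4 - 4)*5 + 44) + n) = 1/(50*((-4 - 4)*5 + 44) + 7448/9) = 1/(50*(-8*5 + 44) + 7448/9) = 1/(50*(-40 + 44) + 7448/9) = 1/(50*4 + 7448/9) = 1/(200 + 7448/9) = 1/(9248/9) = 9/9248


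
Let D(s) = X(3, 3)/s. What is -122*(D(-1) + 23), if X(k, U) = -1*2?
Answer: -3050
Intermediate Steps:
X(k, U) = -2
D(s) = -2/s
-122*(D(-1) + 23) = -122*(-2/(-1) + 23) = -122*(-2*(-1) + 23) = -122*(2 + 23) = -122*25 = -3050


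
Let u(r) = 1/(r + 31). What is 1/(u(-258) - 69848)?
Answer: -227/15855497 ≈ -1.4317e-5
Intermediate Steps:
u(r) = 1/(31 + r)
1/(u(-258) - 69848) = 1/(1/(31 - 258) - 69848) = 1/(1/(-227) - 69848) = 1/(-1/227 - 69848) = 1/(-15855497/227) = -227/15855497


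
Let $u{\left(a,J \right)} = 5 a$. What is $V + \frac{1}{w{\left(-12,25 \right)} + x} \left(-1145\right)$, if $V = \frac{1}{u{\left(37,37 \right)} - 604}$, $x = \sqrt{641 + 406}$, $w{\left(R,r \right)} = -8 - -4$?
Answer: $- \frac{1920051}{431989} - \frac{1145 \sqrt{1047}}{1031} \approx -40.38$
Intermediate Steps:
$w{\left(R,r \right)} = -4$ ($w{\left(R,r \right)} = -8 + 4 = -4$)
$x = \sqrt{1047} \approx 32.357$
$V = - \frac{1}{419}$ ($V = \frac{1}{5 \cdot 37 - 604} = \frac{1}{185 - 604} = \frac{1}{-419} = - \frac{1}{419} \approx -0.0023866$)
$V + \frac{1}{w{\left(-12,25 \right)} + x} \left(-1145\right) = - \frac{1}{419} + \frac{1}{-4 + \sqrt{1047}} \left(-1145\right) = - \frac{1}{419} - \frac{1145}{-4 + \sqrt{1047}}$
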